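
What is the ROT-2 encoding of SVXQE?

S(18): 18+2=20 → U
V(21): 21+2=23 → X
X(23): 23+2=25 → Z
Q(16): 16+2=18 → S
E(4): 4+2=6 → G

UXZSG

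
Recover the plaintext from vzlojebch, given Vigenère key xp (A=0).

ykozmpenk

Repeat the key across the ciphertext: xpxpxpxpx
v(21)−x(23): -2≡24 → y
z(25)−p(15): 10 → k
l(11)−x(23): -12≡14 → o
o(14)−p(15): -1≡25 → z
j(9)−x(23): -14≡12 → m
e(4)−p(15): -11≡15 → p
b(1)−x(23): -22≡4 → e
c(2)−p(15): -13≡13 → n
h(7)−x(23): -16≡10 → k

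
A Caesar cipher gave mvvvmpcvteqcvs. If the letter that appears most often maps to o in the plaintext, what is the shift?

7

The most frequent ciphertext letter is v (appears 5 times).
v is position 21; o is position 14.
Shift = 7.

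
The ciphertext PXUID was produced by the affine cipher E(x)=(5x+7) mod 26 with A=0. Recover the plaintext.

MYNVU

The inverse of 5 mod 26 is 21, since 5·21=105≡1. Apply D(y)=21·(y−7) mod 26:
P(15): 21·(15−7)=168≡12 → M
X(23): 21·(23−7)=336≡24 → Y
U(20): 21·(20−7)=273≡13 → N
I(8): 21·(8−7)=21 → V
D(3): 21·(3−7)=-84≡20 → U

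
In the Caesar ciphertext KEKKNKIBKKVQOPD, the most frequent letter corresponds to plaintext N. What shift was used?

The most frequent ciphertext letter is K (appears 6 times).
K is position 10; N is position 13.
Shift = -3≡23.

23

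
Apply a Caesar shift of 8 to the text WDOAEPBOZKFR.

ELWIMXJWHSNZ

W(22): 22+8=30≡4 → E
D(3): 3+8=11 → L
O(14): 14+8=22 → W
A(0): 0+8=8 → I
E(4): 4+8=12 → M
P(15): 15+8=23 → X
B(1): 1+8=9 → J
O(14): 14+8=22 → W
Z(25): 25+8=33≡7 → H
K(10): 10+8=18 → S
F(5): 5+8=13 → N
R(17): 17+8=25 → Z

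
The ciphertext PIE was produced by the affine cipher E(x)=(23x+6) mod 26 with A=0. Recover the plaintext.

XIS

The inverse of 23 mod 26 is 17, since 23·17=391≡1. Apply D(y)=17·(y−6) mod 26:
P(15): 17·(15−6)=153≡23 → X
I(8): 17·(8−6)=34≡8 → I
E(4): 17·(4−6)=-34≡18 → S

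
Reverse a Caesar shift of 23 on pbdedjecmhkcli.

p(15): 15−23=-8≡18 → s
b(1): 1−23=-22≡4 → e
d(3): 3−23=-20≡6 → g
e(4): 4−23=-19≡7 → h
d(3): 3−23=-20≡6 → g
j(9): 9−23=-14≡12 → m
e(4): 4−23=-19≡7 → h
c(2): 2−23=-21≡5 → f
m(12): 12−23=-11≡15 → p
h(7): 7−23=-16≡10 → k
k(10): 10−23=-13≡13 → n
c(2): 2−23=-21≡5 → f
l(11): 11−23=-12≡14 → o
i(8): 8−23=-15≡11 → l

seghgmhfpknfol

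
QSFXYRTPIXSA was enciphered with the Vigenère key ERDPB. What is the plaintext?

Repeat the key across the ciphertext: ERDPBERDPBER
Q(16)−E(4): 12 → M
S(18)−R(17): 1 → B
F(5)−D(3): 2 → C
X(23)−P(15): 8 → I
Y(24)−B(1): 23 → X
R(17)−E(4): 13 → N
T(19)−R(17): 2 → C
P(15)−D(3): 12 → M
I(8)−P(15): -7≡19 → T
X(23)−B(1): 22 → W
S(18)−E(4): 14 → O
A(0)−R(17): -17≡9 → J

MBCIXNCMTWOJ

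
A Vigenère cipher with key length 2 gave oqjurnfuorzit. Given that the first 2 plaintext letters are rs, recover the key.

Subtract each crib letter from the matching ciphertext letter (mod 26):
o(14)−r(17)=-3≡23 → x
q(16)−s(18)=-2≡24 → y

xy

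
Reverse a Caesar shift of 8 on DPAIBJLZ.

D(3): 3−8=-5≡21 → V
P(15): 15−8=7 → H
A(0): 0−8=-8≡18 → S
I(8): 8−8=0 → A
B(1): 1−8=-7≡19 → T
J(9): 9−8=1 → B
L(11): 11−8=3 → D
Z(25): 25−8=17 → R

VHSATBDR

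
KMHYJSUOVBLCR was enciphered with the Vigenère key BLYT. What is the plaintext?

Repeat the key across the ciphertext: BLYTBLYTBLYTB
K(10)−B(1): 9 → J
M(12)−L(11): 1 → B
H(7)−Y(24): -17≡9 → J
Y(24)−T(19): 5 → F
J(9)−B(1): 8 → I
S(18)−L(11): 7 → H
U(20)−Y(24): -4≡22 → W
O(14)−T(19): -5≡21 → V
V(21)−B(1): 20 → U
B(1)−L(11): -10≡16 → Q
L(11)−Y(24): -13≡13 → N
C(2)−T(19): -17≡9 → J
R(17)−B(1): 16 → Q

JBJFIHWVUQNJQ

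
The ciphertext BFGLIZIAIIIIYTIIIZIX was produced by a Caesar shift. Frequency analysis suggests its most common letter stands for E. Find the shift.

The most frequent ciphertext letter is I (appears 10 times).
I is position 8; E is position 4.
Shift = 4.

4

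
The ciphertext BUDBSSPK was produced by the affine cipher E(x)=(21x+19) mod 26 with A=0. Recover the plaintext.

OFYOVVGH

The inverse of 21 mod 26 is 5, since 21·5=105≡1. Apply D(y)=5·(y−19) mod 26:
B(1): 5·(1−19)=-90≡14 → O
U(20): 5·(20−19)=5 → F
D(3): 5·(3−19)=-80≡24 → Y
B(1): 5·(1−19)=-90≡14 → O
S(18): 5·(18−19)=-5≡21 → V
S(18): 5·(18−19)=-5≡21 → V
P(15): 5·(15−19)=-20≡6 → G
K(10): 5·(10−19)=-45≡7 → H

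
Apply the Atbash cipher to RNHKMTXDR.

IMSPNGCWI

R(17) → I(8)
N(13) → M(12)
H(7) → S(18)
K(10) → P(15)
M(12) → N(13)
T(19) → G(6)
X(23) → C(2)
D(3) → W(22)
R(17) → I(8)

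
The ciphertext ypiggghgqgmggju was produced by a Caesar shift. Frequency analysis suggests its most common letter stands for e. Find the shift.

The most frequent ciphertext letter is g (appears 7 times).
g is position 6; e is position 4.
Shift = 2.

2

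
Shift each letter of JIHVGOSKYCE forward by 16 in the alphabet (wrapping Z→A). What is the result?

ZYXLWEIAOSU

J(9): 9+16=25 → Z
I(8): 8+16=24 → Y
H(7): 7+16=23 → X
V(21): 21+16=37≡11 → L
G(6): 6+16=22 → W
O(14): 14+16=30≡4 → E
S(18): 18+16=34≡8 → I
K(10): 10+16=26≡0 → A
Y(24): 24+16=40≡14 → O
C(2): 2+16=18 → S
E(4): 4+16=20 → U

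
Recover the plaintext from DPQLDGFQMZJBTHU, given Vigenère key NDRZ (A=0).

QMZMQDORZWSCGED

Repeat the key across the ciphertext: NDRZNDRZNDRZNDR
D(3)−N(13): -10≡16 → Q
P(15)−D(3): 12 → M
Q(16)−R(17): -1≡25 → Z
L(11)−Z(25): -14≡12 → M
D(3)−N(13): -10≡16 → Q
G(6)−D(3): 3 → D
F(5)−R(17): -12≡14 → O
Q(16)−Z(25): -9≡17 → R
M(12)−N(13): -1≡25 → Z
Z(25)−D(3): 22 → W
J(9)−R(17): -8≡18 → S
B(1)−Z(25): -24≡2 → C
T(19)−N(13): 6 → G
H(7)−D(3): 4 → E
U(20)−R(17): 3 → D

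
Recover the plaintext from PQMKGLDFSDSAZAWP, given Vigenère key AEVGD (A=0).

PMREDLZKMASWEUTP

Repeat the key across the ciphertext: AEVGDAEVGDAEVGDA
P(15)−A(0): 15 → P
Q(16)−E(4): 12 → M
M(12)−V(21): -9≡17 → R
K(10)−G(6): 4 → E
G(6)−D(3): 3 → D
L(11)−A(0): 11 → L
D(3)−E(4): -1≡25 → Z
F(5)−V(21): -16≡10 → K
S(18)−G(6): 12 → M
D(3)−D(3): 0 → A
S(18)−A(0): 18 → S
A(0)−E(4): -4≡22 → W
Z(25)−V(21): 4 → E
A(0)−G(6): -6≡20 → U
W(22)−D(3): 19 → T
P(15)−A(0): 15 → P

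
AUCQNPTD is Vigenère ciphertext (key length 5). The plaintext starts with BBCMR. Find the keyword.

Subtract each crib letter from the matching ciphertext letter (mod 26):
A(0)−B(1)=-1≡25 → Z
U(20)−B(1)=19 → T
C(2)−C(2)=0 → A
Q(16)−M(12)=4 → E
N(13)−R(17)=-4≡22 → W

ZTAEW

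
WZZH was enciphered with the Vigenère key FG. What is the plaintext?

RTUB

Repeat the key across the ciphertext: FGFG
W(22)−F(5): 17 → R
Z(25)−G(6): 19 → T
Z(25)−F(5): 20 → U
H(7)−G(6): 1 → B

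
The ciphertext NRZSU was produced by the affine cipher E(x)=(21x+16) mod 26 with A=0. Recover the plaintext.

LFTKU

The inverse of 21 mod 26 is 5, since 21·5=105≡1. Apply D(y)=5·(y−16) mod 26:
N(13): 5·(13−16)=-15≡11 → L
R(17): 5·(17−16)=5 → F
Z(25): 5·(25−16)=45≡19 → T
S(18): 5·(18−16)=10 → K
U(20): 5·(20−16)=20 → U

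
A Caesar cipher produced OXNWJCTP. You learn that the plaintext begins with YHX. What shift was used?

From the crib: O(14)−Y(24)=-10≡16, so the shift is 16.

16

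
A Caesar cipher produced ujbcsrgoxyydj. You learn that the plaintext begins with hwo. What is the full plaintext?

From the crib: u(20)−h(7)=13, so the shift is 13.
Subtract 13 from each ciphertext letter:
u(20): 20−13=7 → h
j(9): 9−13=-4≡22 → w
b(1): 1−13=-12≡14 → o
c(2): 2−13=-11≡15 → p
s(18): 18−13=5 → f
r(17): 17−13=4 → e
g(6): 6−13=-7≡19 → t
o(14): 14−13=1 → b
x(23): 23−13=10 → k
y(24): 24−13=11 → l
y(24): 24−13=11 → l
d(3): 3−13=-10≡16 → q
j(9): 9−13=-4≡22 → w

hwopfetbkllqw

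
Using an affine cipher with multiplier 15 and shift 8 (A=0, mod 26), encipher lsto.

rshk

l(11): 15·11+8=173≡17 → r
s(18): 15·18+8=278≡18 → s
t(19): 15·19+8=293≡7 → h
o(14): 15·14+8=218≡10 → k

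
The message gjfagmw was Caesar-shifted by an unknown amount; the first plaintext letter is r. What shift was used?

15

From the crib: g(6)−r(17)=-11≡15, so the shift is 15.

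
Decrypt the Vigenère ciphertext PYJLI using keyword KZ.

Repeat the key across the ciphertext: KZKZK
P(15)−K(10): 5 → F
Y(24)−Z(25): -1≡25 → Z
J(9)−K(10): -1≡25 → Z
L(11)−Z(25): -14≡12 → M
I(8)−K(10): -2≡24 → Y

FZZMY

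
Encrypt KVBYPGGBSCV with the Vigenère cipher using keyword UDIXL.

Repeat the key across the message: UDIXLUDIXLU
K(10)+U(20): 30≡4 → E
V(21)+D(3): 24 → Y
B(1)+I(8): 9 → J
Y(24)+X(23): 47≡21 → V
P(15)+L(11): 26≡0 → A
G(6)+U(20): 26≡0 → A
G(6)+D(3): 9 → J
B(1)+I(8): 9 → J
S(18)+X(23): 41≡15 → P
C(2)+L(11): 13 → N
V(21)+U(20): 41≡15 → P

EYJVAAJJPNP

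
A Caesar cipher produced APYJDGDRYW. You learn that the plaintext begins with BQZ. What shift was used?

25

From the crib: A(0)−B(1)=-1≡25, so the shift is 25.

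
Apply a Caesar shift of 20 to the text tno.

t(19): 19+20=39≡13 → n
n(13): 13+20=33≡7 → h
o(14): 14+20=34≡8 → i

nhi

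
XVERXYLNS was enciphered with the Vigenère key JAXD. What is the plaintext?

OVHOOYOKJ

Repeat the key across the ciphertext: JAXDJAXDJ
X(23)−J(9): 14 → O
V(21)−A(0): 21 → V
E(4)−X(23): -19≡7 → H
R(17)−D(3): 14 → O
X(23)−J(9): 14 → O
Y(24)−A(0): 24 → Y
L(11)−X(23): -12≡14 → O
N(13)−D(3): 10 → K
S(18)−J(9): 9 → J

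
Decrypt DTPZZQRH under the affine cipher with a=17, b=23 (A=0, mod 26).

The inverse of 17 mod 26 is 23, since 17·23=391≡1. Apply D(y)=23·(y−23) mod 26:
D(3): 23·(3−23)=-460≡8 → I
T(19): 23·(19−23)=-92≡12 → M
P(15): 23·(15−23)=-184≡24 → Y
Z(25): 23·(25−23)=46≡20 → U
Z(25): 23·(25−23)=46≡20 → U
Q(16): 23·(16−23)=-161≡21 → V
R(17): 23·(17−23)=-138≡18 → S
H(7): 23·(7−23)=-368≡22 → W

IMYUUVSW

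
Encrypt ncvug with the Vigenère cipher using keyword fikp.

Repeat the key across the message: fikpf
n(13)+f(5): 18 → s
c(2)+i(8): 10 → k
v(21)+k(10): 31≡5 → f
u(20)+p(15): 35≡9 → j
g(6)+f(5): 11 → l

skfjl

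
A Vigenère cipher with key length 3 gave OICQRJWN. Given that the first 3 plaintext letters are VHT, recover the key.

Subtract each crib letter from the matching ciphertext letter (mod 26):
O(14)−V(21)=-7≡19 → T
I(8)−H(7)=1 → B
C(2)−T(19)=-17≡9 → J

TBJ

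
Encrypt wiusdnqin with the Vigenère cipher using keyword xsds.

Repeat the key across the message: xsdsxsdsx
w(22)+x(23): 45≡19 → t
i(8)+s(18): 26≡0 → a
u(20)+d(3): 23 → x
s(18)+s(18): 36≡10 → k
d(3)+x(23): 26≡0 → a
n(13)+s(18): 31≡5 → f
q(16)+d(3): 19 → t
i(8)+s(18): 26≡0 → a
n(13)+x(23): 36≡10 → k

taxkaftak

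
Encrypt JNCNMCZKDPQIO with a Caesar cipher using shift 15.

YCRCBROZSEFXD

J(9): 9+15=24 → Y
N(13): 13+15=28≡2 → C
C(2): 2+15=17 → R
N(13): 13+15=28≡2 → C
M(12): 12+15=27≡1 → B
C(2): 2+15=17 → R
Z(25): 25+15=40≡14 → O
K(10): 10+15=25 → Z
D(3): 3+15=18 → S
P(15): 15+15=30≡4 → E
Q(16): 16+15=31≡5 → F
I(8): 8+15=23 → X
O(14): 14+15=29≡3 → D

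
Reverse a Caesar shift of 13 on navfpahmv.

aniscnuzi

n(13): 13−13=0 → a
a(0): 0−13=-13≡13 → n
v(21): 21−13=8 → i
f(5): 5−13=-8≡18 → s
p(15): 15−13=2 → c
a(0): 0−13=-13≡13 → n
h(7): 7−13=-6≡20 → u
m(12): 12−13=-1≡25 → z
v(21): 21−13=8 → i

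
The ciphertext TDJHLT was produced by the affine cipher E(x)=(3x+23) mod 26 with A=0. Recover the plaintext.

The inverse of 3 mod 26 is 9, since 3·9=27≡1. Apply D(y)=9·(y−23) mod 26:
T(19): 9·(19−23)=-36≡16 → Q
D(3): 9·(3−23)=-180≡2 → C
J(9): 9·(9−23)=-126≡4 → E
H(7): 9·(7−23)=-144≡12 → M
L(11): 9·(11−23)=-108≡22 → W
T(19): 9·(19−23)=-36≡16 → Q

QCEMWQ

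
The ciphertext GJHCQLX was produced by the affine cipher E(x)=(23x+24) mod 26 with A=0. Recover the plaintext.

The inverse of 23 mod 26 is 17, since 23·17=391≡1. Apply D(y)=17·(y−24) mod 26:
G(6): 17·(6−24)=-306≡6 → G
J(9): 17·(9−24)=-255≡5 → F
H(7): 17·(7−24)=-289≡23 → X
C(2): 17·(2−24)=-374≡16 → Q
Q(16): 17·(16−24)=-136≡20 → U
L(11): 17·(11−24)=-221≡13 → N
X(23): 17·(23−24)=-17≡9 → J

GFXQUNJ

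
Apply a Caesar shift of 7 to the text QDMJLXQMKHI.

XKTQSEXTROP

Q(16): 16+7=23 → X
D(3): 3+7=10 → K
M(12): 12+7=19 → T
J(9): 9+7=16 → Q
L(11): 11+7=18 → S
X(23): 23+7=30≡4 → E
Q(16): 16+7=23 → X
M(12): 12+7=19 → T
K(10): 10+7=17 → R
H(7): 7+7=14 → O
I(8): 8+7=15 → P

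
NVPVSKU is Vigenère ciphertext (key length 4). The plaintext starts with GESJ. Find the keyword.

HRXM

Subtract each crib letter from the matching ciphertext letter (mod 26):
N(13)−G(6)=7 → H
V(21)−E(4)=17 → R
P(15)−S(18)=-3≡23 → X
V(21)−J(9)=12 → M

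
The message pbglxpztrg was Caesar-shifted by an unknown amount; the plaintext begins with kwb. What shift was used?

From the crib: p(15)−k(10)=5, so the shift is 5.

5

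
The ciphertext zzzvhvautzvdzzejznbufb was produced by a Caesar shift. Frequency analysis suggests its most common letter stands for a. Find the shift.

25

The most frequent ciphertext letter is z (appears 7 times).
z is position 25; a is position 0.
Shift = 25.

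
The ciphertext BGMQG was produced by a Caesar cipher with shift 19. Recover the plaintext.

INTXN

B(1): 1−19=-18≡8 → I
G(6): 6−19=-13≡13 → N
M(12): 12−19=-7≡19 → T
Q(16): 16−19=-3≡23 → X
G(6): 6−19=-13≡13 → N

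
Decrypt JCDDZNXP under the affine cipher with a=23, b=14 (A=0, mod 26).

TEVVFJXR

The inverse of 23 mod 26 is 17, since 23·17=391≡1. Apply D(y)=17·(y−14) mod 26:
J(9): 17·(9−14)=-85≡19 → T
C(2): 17·(2−14)=-204≡4 → E
D(3): 17·(3−14)=-187≡21 → V
D(3): 17·(3−14)=-187≡21 → V
Z(25): 17·(25−14)=187≡5 → F
N(13): 17·(13−14)=-17≡9 → J
X(23): 17·(23−14)=153≡23 → X
P(15): 17·(15−14)=17 → R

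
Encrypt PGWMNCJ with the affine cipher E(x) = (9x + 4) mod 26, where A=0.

JGUIRWH

P(15): 9·15+4=139≡9 → J
G(6): 9·6+4=58≡6 → G
W(22): 9·22+4=202≡20 → U
M(12): 9·12+4=112≡8 → I
N(13): 9·13+4=121≡17 → R
C(2): 9·2+4=22 → W
J(9): 9·9+4=85≡7 → H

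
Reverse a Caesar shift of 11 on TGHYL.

IVWNA

T(19): 19−11=8 → I
G(6): 6−11=-5≡21 → V
H(7): 7−11=-4≡22 → W
Y(24): 24−11=13 → N
L(11): 11−11=0 → A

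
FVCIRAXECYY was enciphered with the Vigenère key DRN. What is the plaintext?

CEPFANUNPVH

Repeat the key across the ciphertext: DRNDRNDRNDR
F(5)−D(3): 2 → C
V(21)−R(17): 4 → E
C(2)−N(13): -11≡15 → P
I(8)−D(3): 5 → F
R(17)−R(17): 0 → A
A(0)−N(13): -13≡13 → N
X(23)−D(3): 20 → U
E(4)−R(17): -13≡13 → N
C(2)−N(13): -11≡15 → P
Y(24)−D(3): 21 → V
Y(24)−R(17): 7 → H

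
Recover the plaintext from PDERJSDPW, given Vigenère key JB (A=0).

Repeat the key across the ciphertext: JBJBJBJBJ
P(15)−J(9): 6 → G
D(3)−B(1): 2 → C
E(4)−J(9): -5≡21 → V
R(17)−B(1): 16 → Q
J(9)−J(9): 0 → A
S(18)−B(1): 17 → R
D(3)−J(9): -6≡20 → U
P(15)−B(1): 14 → O
W(22)−J(9): 13 → N

GCVQARUON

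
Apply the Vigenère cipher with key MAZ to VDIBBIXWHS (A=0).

HDHNBHJWGE

Repeat the key across the message: MAZMAZMAZM
V(21)+M(12): 33≡7 → H
D(3)+A(0): 3 → D
I(8)+Z(25): 33≡7 → H
B(1)+M(12): 13 → N
B(1)+A(0): 1 → B
I(8)+Z(25): 33≡7 → H
X(23)+M(12): 35≡9 → J
W(22)+A(0): 22 → W
H(7)+Z(25): 32≡6 → G
S(18)+M(12): 30≡4 → E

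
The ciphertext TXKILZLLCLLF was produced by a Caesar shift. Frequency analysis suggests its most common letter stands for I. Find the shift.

The most frequent ciphertext letter is L (appears 5 times).
L is position 11; I is position 8.
Shift = 3.

3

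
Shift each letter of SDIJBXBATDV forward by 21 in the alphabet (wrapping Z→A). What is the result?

S(18): 18+21=39≡13 → N
D(3): 3+21=24 → Y
I(8): 8+21=29≡3 → D
J(9): 9+21=30≡4 → E
B(1): 1+21=22 → W
X(23): 23+21=44≡18 → S
B(1): 1+21=22 → W
A(0): 0+21=21 → V
T(19): 19+21=40≡14 → O
D(3): 3+21=24 → Y
V(21): 21+21=42≡16 → Q

NYDEWSWVOYQ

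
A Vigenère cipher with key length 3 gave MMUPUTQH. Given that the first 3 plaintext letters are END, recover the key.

IZR

Subtract each crib letter from the matching ciphertext letter (mod 26):
M(12)−E(4)=8 → I
M(12)−N(13)=-1≡25 → Z
U(20)−D(3)=17 → R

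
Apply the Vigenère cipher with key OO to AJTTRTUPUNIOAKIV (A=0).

Repeat the key across the message: OOOOOOOOOOOOOOOO
A(0)+O(14): 14 → O
J(9)+O(14): 23 → X
T(19)+O(14): 33≡7 → H
T(19)+O(14): 33≡7 → H
R(17)+O(14): 31≡5 → F
T(19)+O(14): 33≡7 → H
U(20)+O(14): 34≡8 → I
P(15)+O(14): 29≡3 → D
U(20)+O(14): 34≡8 → I
N(13)+O(14): 27≡1 → B
I(8)+O(14): 22 → W
O(14)+O(14): 28≡2 → C
A(0)+O(14): 14 → O
K(10)+O(14): 24 → Y
I(8)+O(14): 22 → W
V(21)+O(14): 35≡9 → J

OXHHFHIDIBWCOYWJ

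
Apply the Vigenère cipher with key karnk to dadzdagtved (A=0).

naumnkgkion

Repeat the key across the message: karnkkarnkk
d(3)+k(10): 13 → n
a(0)+a(0): 0 → a
d(3)+r(17): 20 → u
z(25)+n(13): 38≡12 → m
d(3)+k(10): 13 → n
a(0)+k(10): 10 → k
g(6)+a(0): 6 → g
t(19)+r(17): 36≡10 → k
v(21)+n(13): 34≡8 → i
e(4)+k(10): 14 → o
d(3)+k(10): 13 → n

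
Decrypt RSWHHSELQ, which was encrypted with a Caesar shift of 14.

DEITTEQXC

R(17): 17−14=3 → D
S(18): 18−14=4 → E
W(22): 22−14=8 → I
H(7): 7−14=-7≡19 → T
H(7): 7−14=-7≡19 → T
S(18): 18−14=4 → E
E(4): 4−14=-10≡16 → Q
L(11): 11−14=-3≡23 → X
Q(16): 16−14=2 → C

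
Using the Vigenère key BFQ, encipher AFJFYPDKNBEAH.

BKZGDFEPDCJQI

Repeat the key across the message: BFQBFQBFQBFQB
A(0)+B(1): 1 → B
F(5)+F(5): 10 → K
J(9)+Q(16): 25 → Z
F(5)+B(1): 6 → G
Y(24)+F(5): 29≡3 → D
P(15)+Q(16): 31≡5 → F
D(3)+B(1): 4 → E
K(10)+F(5): 15 → P
N(13)+Q(16): 29≡3 → D
B(1)+B(1): 2 → C
E(4)+F(5): 9 → J
A(0)+Q(16): 16 → Q
H(7)+B(1): 8 → I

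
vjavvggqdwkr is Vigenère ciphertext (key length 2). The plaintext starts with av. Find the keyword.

Subtract each crib letter from the matching ciphertext letter (mod 26):
v(21)−a(0)=21 → v
j(9)−v(21)=-12≡14 → o

vo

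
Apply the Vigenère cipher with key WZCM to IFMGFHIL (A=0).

EEOSBGKX

Repeat the key across the message: WZCMWZCM
I(8)+W(22): 30≡4 → E
F(5)+Z(25): 30≡4 → E
M(12)+C(2): 14 → O
G(6)+M(12): 18 → S
F(5)+W(22): 27≡1 → B
H(7)+Z(25): 32≡6 → G
I(8)+C(2): 10 → K
L(11)+M(12): 23 → X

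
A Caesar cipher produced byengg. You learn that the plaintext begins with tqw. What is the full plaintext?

From the crib: b(1)−t(19)=-18≡8, so the shift is 8.
Subtract 8 from each ciphertext letter:
b(1): 1−8=-7≡19 → t
y(24): 24−8=16 → q
e(4): 4−8=-4≡22 → w
n(13): 13−8=5 → f
g(6): 6−8=-2≡24 → y
g(6): 6−8=-2≡24 → y

tqwfyy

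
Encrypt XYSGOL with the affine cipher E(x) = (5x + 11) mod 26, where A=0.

X(23): 5·23+11=126≡22 → W
Y(24): 5·24+11=131≡1 → B
S(18): 5·18+11=101≡23 → X
G(6): 5·6+11=41≡15 → P
O(14): 5·14+11=81≡3 → D
L(11): 5·11+11=66≡14 → O

WBXPDO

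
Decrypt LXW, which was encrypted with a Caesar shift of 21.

QCB

L(11): 11−21=-10≡16 → Q
X(23): 23−21=2 → C
W(22): 22−21=1 → B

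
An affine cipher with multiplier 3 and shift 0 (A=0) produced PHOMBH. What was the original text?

The inverse of 3 mod 26 is 9, since 3·9=27≡1. Apply D(y)=9·(y−0) mod 26:
P(15): 9·(15−0)=135≡5 → F
H(7): 9·(7−0)=63≡11 → L
O(14): 9·(14−0)=126≡22 → W
M(12): 9·(12−0)=108≡4 → E
B(1): 9·(1−0)=9 → J
H(7): 9·(7−0)=63≡11 → L

FLWEJL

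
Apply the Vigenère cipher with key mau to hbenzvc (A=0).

tbyzzpo

Repeat the key across the message: maumaum
h(7)+m(12): 19 → t
b(1)+a(0): 1 → b
e(4)+u(20): 24 → y
n(13)+m(12): 25 → z
z(25)+a(0): 25 → z
v(21)+u(20): 41≡15 → p
c(2)+m(12): 14 → o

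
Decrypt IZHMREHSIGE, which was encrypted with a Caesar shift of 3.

FWEJOBEPFDB

I(8): 8−3=5 → F
Z(25): 25−3=22 → W
H(7): 7−3=4 → E
M(12): 12−3=9 → J
R(17): 17−3=14 → O
E(4): 4−3=1 → B
H(7): 7−3=4 → E
S(18): 18−3=15 → P
I(8): 8−3=5 → F
G(6): 6−3=3 → D
E(4): 4−3=1 → B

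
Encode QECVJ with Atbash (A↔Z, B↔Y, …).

Q(16) → J(9)
E(4) → V(21)
C(2) → X(23)
V(21) → E(4)
J(9) → Q(16)

JVXEQ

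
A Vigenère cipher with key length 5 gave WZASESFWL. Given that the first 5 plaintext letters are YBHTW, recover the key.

Subtract each crib letter from the matching ciphertext letter (mod 26):
W(22)−Y(24)=-2≡24 → Y
Z(25)−B(1)=24 → Y
A(0)−H(7)=-7≡19 → T
S(18)−T(19)=-1≡25 → Z
E(4)−W(22)=-18≡8 → I

YYTZI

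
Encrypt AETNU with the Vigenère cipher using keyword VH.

VLOUP

Repeat the key across the message: VHVHV
A(0)+V(21): 21 → V
E(4)+H(7): 11 → L
T(19)+V(21): 40≡14 → O
N(13)+H(7): 20 → U
U(20)+V(21): 41≡15 → P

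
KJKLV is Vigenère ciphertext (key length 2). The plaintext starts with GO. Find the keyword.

EV

Subtract each crib letter from the matching ciphertext letter (mod 26):
K(10)−G(6)=4 → E
J(9)−O(14)=-5≡21 → V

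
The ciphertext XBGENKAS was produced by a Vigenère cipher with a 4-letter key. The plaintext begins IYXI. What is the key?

Subtract each crib letter from the matching ciphertext letter (mod 26):
X(23)−I(8)=15 → P
B(1)−Y(24)=-23≡3 → D
G(6)−X(23)=-17≡9 → J
E(4)−I(8)=-4≡22 → W

PDJW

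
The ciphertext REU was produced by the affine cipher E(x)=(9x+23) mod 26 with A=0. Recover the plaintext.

IVR

The inverse of 9 mod 26 is 3, since 9·3=27≡1. Apply D(y)=3·(y−23) mod 26:
R(17): 3·(17−23)=-18≡8 → I
E(4): 3·(4−23)=-57≡21 → V
U(20): 3·(20−23)=-9≡17 → R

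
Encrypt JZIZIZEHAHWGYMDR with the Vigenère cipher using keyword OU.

Repeat the key across the message: OUOUOUOUOUOUOUOU
J(9)+O(14): 23 → X
Z(25)+U(20): 45≡19 → T
I(8)+O(14): 22 → W
Z(25)+U(20): 45≡19 → T
I(8)+O(14): 22 → W
Z(25)+U(20): 45≡19 → T
E(4)+O(14): 18 → S
H(7)+U(20): 27≡1 → B
A(0)+O(14): 14 → O
H(7)+U(20): 27≡1 → B
W(22)+O(14): 36≡10 → K
G(6)+U(20): 26≡0 → A
Y(24)+O(14): 38≡12 → M
M(12)+U(20): 32≡6 → G
D(3)+O(14): 17 → R
R(17)+U(20): 37≡11 → L

XTWTWTSBOBKAMGRL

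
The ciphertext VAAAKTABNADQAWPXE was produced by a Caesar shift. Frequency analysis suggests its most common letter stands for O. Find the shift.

12

The most frequent ciphertext letter is A (appears 6 times).
A is position 0; O is position 14.
Shift = -14≡12.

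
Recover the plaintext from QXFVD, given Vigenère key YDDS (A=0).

Repeat the key across the ciphertext: YDDSY
Q(16)−Y(24): -8≡18 → S
X(23)−D(3): 20 → U
F(5)−D(3): 2 → C
V(21)−S(18): 3 → D
D(3)−Y(24): -21≡5 → F

SUCDF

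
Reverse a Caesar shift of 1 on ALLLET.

A(0): 0−1=-1≡25 → Z
L(11): 11−1=10 → K
L(11): 11−1=10 → K
L(11): 11−1=10 → K
E(4): 4−1=3 → D
T(19): 19−1=18 → S

ZKKKDS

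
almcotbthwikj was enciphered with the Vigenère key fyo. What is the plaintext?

vnyxqfwvtrkwe

Repeat the key across the ciphertext: fyofyofyofyof
a(0)−f(5): -5≡21 → v
l(11)−y(24): -13≡13 → n
m(12)−o(14): -2≡24 → y
c(2)−f(5): -3≡23 → x
o(14)−y(24): -10≡16 → q
t(19)−o(14): 5 → f
b(1)−f(5): -4≡22 → w
t(19)−y(24): -5≡21 → v
h(7)−o(14): -7≡19 → t
w(22)−f(5): 17 → r
i(8)−y(24): -16≡10 → k
k(10)−o(14): -4≡22 → w
j(9)−f(5): 4 → e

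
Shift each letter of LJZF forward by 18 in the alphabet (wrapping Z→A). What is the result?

DBRX

L(11): 11+18=29≡3 → D
J(9): 9+18=27≡1 → B
Z(25): 25+18=43≡17 → R
F(5): 5+18=23 → X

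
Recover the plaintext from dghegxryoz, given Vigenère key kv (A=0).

tlxjwchdee

Repeat the key across the ciphertext: kvkvkvkvkv
d(3)−k(10): -7≡19 → t
g(6)−v(21): -15≡11 → l
h(7)−k(10): -3≡23 → x
e(4)−v(21): -17≡9 → j
g(6)−k(10): -4≡22 → w
x(23)−v(21): 2 → c
r(17)−k(10): 7 → h
y(24)−v(21): 3 → d
o(14)−k(10): 4 → e
z(25)−v(21): 4 → e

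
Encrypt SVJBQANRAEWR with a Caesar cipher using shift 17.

S(18): 18+17=35≡9 → J
V(21): 21+17=38≡12 → M
J(9): 9+17=26≡0 → A
B(1): 1+17=18 → S
Q(16): 16+17=33≡7 → H
A(0): 0+17=17 → R
N(13): 13+17=30≡4 → E
R(17): 17+17=34≡8 → I
A(0): 0+17=17 → R
E(4): 4+17=21 → V
W(22): 22+17=39≡13 → N
R(17): 17+17=34≡8 → I

JMASHREIRVNI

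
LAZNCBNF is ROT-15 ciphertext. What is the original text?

L(11): 11−15=-4≡22 → W
A(0): 0−15=-15≡11 → L
Z(25): 25−15=10 → K
N(13): 13−15=-2≡24 → Y
C(2): 2−15=-13≡13 → N
B(1): 1−15=-14≡12 → M
N(13): 13−15=-2≡24 → Y
F(5): 5−15=-10≡16 → Q

WLKYNMYQ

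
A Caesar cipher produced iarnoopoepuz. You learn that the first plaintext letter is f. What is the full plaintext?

From the crib: i(8)−f(5)=3, so the shift is 3.
Subtract 3 from each ciphertext letter:
i(8): 8−3=5 → f
a(0): 0−3=-3≡23 → x
r(17): 17−3=14 → o
n(13): 13−3=10 → k
o(14): 14−3=11 → l
o(14): 14−3=11 → l
p(15): 15−3=12 → m
o(14): 14−3=11 → l
e(4): 4−3=1 → b
p(15): 15−3=12 → m
u(20): 20−3=17 → r
z(25): 25−3=22 → w

fxokllmlbmrw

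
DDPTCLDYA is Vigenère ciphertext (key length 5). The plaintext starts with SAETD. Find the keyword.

Subtract each crib letter from the matching ciphertext letter (mod 26):
D(3)−S(18)=-15≡11 → L
D(3)−A(0)=3 → D
P(15)−E(4)=11 → L
T(19)−T(19)=0 → A
C(2)−D(3)=-1≡25 → Z

LDLAZ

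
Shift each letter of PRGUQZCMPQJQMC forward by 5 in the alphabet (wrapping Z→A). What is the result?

P(15): 15+5=20 → U
R(17): 17+5=22 → W
G(6): 6+5=11 → L
U(20): 20+5=25 → Z
Q(16): 16+5=21 → V
Z(25): 25+5=30≡4 → E
C(2): 2+5=7 → H
M(12): 12+5=17 → R
P(15): 15+5=20 → U
Q(16): 16+5=21 → V
J(9): 9+5=14 → O
Q(16): 16+5=21 → V
M(12): 12+5=17 → R
C(2): 2+5=7 → H

UWLZVEHRUVOVRH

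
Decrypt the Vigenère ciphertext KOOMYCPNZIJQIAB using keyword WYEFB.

OQKHXGRJUHNSEVA

Repeat the key across the ciphertext: WYEFBWYEFBWYEFB
K(10)−W(22): -12≡14 → O
O(14)−Y(24): -10≡16 → Q
O(14)−E(4): 10 → K
M(12)−F(5): 7 → H
Y(24)−B(1): 23 → X
C(2)−W(22): -20≡6 → G
P(15)−Y(24): -9≡17 → R
N(13)−E(4): 9 → J
Z(25)−F(5): 20 → U
I(8)−B(1): 7 → H
J(9)−W(22): -13≡13 → N
Q(16)−Y(24): -8≡18 → S
I(8)−E(4): 4 → E
A(0)−F(5): -5≡21 → V
B(1)−B(1): 0 → A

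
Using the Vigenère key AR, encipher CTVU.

Repeat the key across the message: ARAR
C(2)+A(0): 2 → C
T(19)+R(17): 36≡10 → K
V(21)+A(0): 21 → V
U(20)+R(17): 37≡11 → L

CKVL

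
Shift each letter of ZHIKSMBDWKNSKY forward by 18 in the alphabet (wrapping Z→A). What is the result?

RZACKETVOCFKCQ

Z(25): 25+18=43≡17 → R
H(7): 7+18=25 → Z
I(8): 8+18=26≡0 → A
K(10): 10+18=28≡2 → C
S(18): 18+18=36≡10 → K
M(12): 12+18=30≡4 → E
B(1): 1+18=19 → T
D(3): 3+18=21 → V
W(22): 22+18=40≡14 → O
K(10): 10+18=28≡2 → C
N(13): 13+18=31≡5 → F
S(18): 18+18=36≡10 → K
K(10): 10+18=28≡2 → C
Y(24): 24+18=42≡16 → Q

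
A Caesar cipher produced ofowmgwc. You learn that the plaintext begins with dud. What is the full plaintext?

dudlbvlr

From the crib: o(14)−d(3)=11, so the shift is 11.
Subtract 11 from each ciphertext letter:
o(14): 14−11=3 → d
f(5): 5−11=-6≡20 → u
o(14): 14−11=3 → d
w(22): 22−11=11 → l
m(12): 12−11=1 → b
g(6): 6−11=-5≡21 → v
w(22): 22−11=11 → l
c(2): 2−11=-9≡17 → r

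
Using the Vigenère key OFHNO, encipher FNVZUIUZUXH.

TSCMIWZGHLV

Repeat the key across the message: OFHNOOFHNOO
F(5)+O(14): 19 → T
N(13)+F(5): 18 → S
V(21)+H(7): 28≡2 → C
Z(25)+N(13): 38≡12 → M
U(20)+O(14): 34≡8 → I
I(8)+O(14): 22 → W
U(20)+F(5): 25 → Z
Z(25)+H(7): 32≡6 → G
U(20)+N(13): 33≡7 → H
X(23)+O(14): 37≡11 → L
H(7)+O(14): 21 → V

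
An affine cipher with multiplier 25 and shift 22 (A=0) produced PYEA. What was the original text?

The inverse of 25 mod 26 is 25, since 25·25=625≡1. Apply D(y)=25·(y−22) mod 26:
P(15): 25·(15−22)=-175≡7 → H
Y(24): 25·(24−22)=50≡24 → Y
E(4): 25·(4−22)=-450≡18 → S
A(0): 25·(0−22)=-550≡22 → W

HYSW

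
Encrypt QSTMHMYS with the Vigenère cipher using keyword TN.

JFMZAZRF

Repeat the key across the message: TNTNTNTN
Q(16)+T(19): 35≡9 → J
S(18)+N(13): 31≡5 → F
T(19)+T(19): 38≡12 → M
M(12)+N(13): 25 → Z
H(7)+T(19): 26≡0 → A
M(12)+N(13): 25 → Z
Y(24)+T(19): 43≡17 → R
S(18)+N(13): 31≡5 → F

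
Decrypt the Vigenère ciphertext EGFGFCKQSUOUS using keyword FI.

Repeat the key across the ciphertext: FIFIFIFIFIFIF
E(4)−F(5): -1≡25 → Z
G(6)−I(8): -2≡24 → Y
F(5)−F(5): 0 → A
G(6)−I(8): -2≡24 → Y
F(5)−F(5): 0 → A
C(2)−I(8): -6≡20 → U
K(10)−F(5): 5 → F
Q(16)−I(8): 8 → I
S(18)−F(5): 13 → N
U(20)−I(8): 12 → M
O(14)−F(5): 9 → J
U(20)−I(8): 12 → M
S(18)−F(5): 13 → N

ZYAYAUFINMJMN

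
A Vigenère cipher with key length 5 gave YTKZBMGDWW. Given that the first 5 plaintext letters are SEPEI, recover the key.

GPVVT

Subtract each crib letter from the matching ciphertext letter (mod 26):
Y(24)−S(18)=6 → G
T(19)−E(4)=15 → P
K(10)−P(15)=-5≡21 → V
Z(25)−E(4)=21 → V
B(1)−I(8)=-7≡19 → T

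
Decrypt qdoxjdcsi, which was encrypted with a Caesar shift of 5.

lyjseyxnd

q(16): 16−5=11 → l
d(3): 3−5=-2≡24 → y
o(14): 14−5=9 → j
x(23): 23−5=18 → s
j(9): 9−5=4 → e
d(3): 3−5=-2≡24 → y
c(2): 2−5=-3≡23 → x
s(18): 18−5=13 → n
i(8): 8−5=3 → d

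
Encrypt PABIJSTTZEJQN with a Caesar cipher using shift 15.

EPQXYHIIOTYFC

P(15): 15+15=30≡4 → E
A(0): 0+15=15 → P
B(1): 1+15=16 → Q
I(8): 8+15=23 → X
J(9): 9+15=24 → Y
S(18): 18+15=33≡7 → H
T(19): 19+15=34≡8 → I
T(19): 19+15=34≡8 → I
Z(25): 25+15=40≡14 → O
E(4): 4+15=19 → T
J(9): 9+15=24 → Y
Q(16): 16+15=31≡5 → F
N(13): 13+15=28≡2 → C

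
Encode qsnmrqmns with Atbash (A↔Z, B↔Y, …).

jhmnijnmh

q(16) → j(9)
s(18) → h(7)
n(13) → m(12)
m(12) → n(13)
r(17) → i(8)
q(16) → j(9)
m(12) → n(13)
n(13) → m(12)
s(18) → h(7)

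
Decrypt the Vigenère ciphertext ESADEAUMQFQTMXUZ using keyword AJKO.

Repeat the key across the ciphertext: AJKOAJKOAJKOAJKO
E(4)−A(0): 4 → E
S(18)−J(9): 9 → J
A(0)−K(10): -10≡16 → Q
D(3)−O(14): -11≡15 → P
E(4)−A(0): 4 → E
A(0)−J(9): -9≡17 → R
U(20)−K(10): 10 → K
M(12)−O(14): -2≡24 → Y
Q(16)−A(0): 16 → Q
F(5)−J(9): -4≡22 → W
Q(16)−K(10): 6 → G
T(19)−O(14): 5 → F
M(12)−A(0): 12 → M
X(23)−J(9): 14 → O
U(20)−K(10): 10 → K
Z(25)−O(14): 11 → L

EJQPERKYQWGFMOKL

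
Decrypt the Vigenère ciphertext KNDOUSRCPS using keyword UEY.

Repeat the key across the ciphertext: UEYUEYUEYU
K(10)−U(20): -10≡16 → Q
N(13)−E(4): 9 → J
D(3)−Y(24): -21≡5 → F
O(14)−U(20): -6≡20 → U
U(20)−E(4): 16 → Q
S(18)−Y(24): -6≡20 → U
R(17)−U(20): -3≡23 → X
C(2)−E(4): -2≡24 → Y
P(15)−Y(24): -9≡17 → R
S(18)−U(20): -2≡24 → Y

QJFUQUXYRY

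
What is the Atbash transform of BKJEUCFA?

YPQVFXUZ

B(1) → Y(24)
K(10) → P(15)
J(9) → Q(16)
E(4) → V(21)
U(20) → F(5)
C(2) → X(23)
F(5) → U(20)
A(0) → Z(25)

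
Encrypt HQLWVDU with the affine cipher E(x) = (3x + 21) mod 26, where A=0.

QRCJGED

H(7): 3·7+21=42≡16 → Q
Q(16): 3·16+21=69≡17 → R
L(11): 3·11+21=54≡2 → C
W(22): 3·22+21=87≡9 → J
V(21): 3·21+21=84≡6 → G
D(3): 3·3+21=30≡4 → E
U(20): 3·20+21=81≡3 → D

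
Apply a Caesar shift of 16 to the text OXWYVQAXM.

ENMOLGQNC

O(14): 14+16=30≡4 → E
X(23): 23+16=39≡13 → N
W(22): 22+16=38≡12 → M
Y(24): 24+16=40≡14 → O
V(21): 21+16=37≡11 → L
Q(16): 16+16=32≡6 → G
A(0): 0+16=16 → Q
X(23): 23+16=39≡13 → N
M(12): 12+16=28≡2 → C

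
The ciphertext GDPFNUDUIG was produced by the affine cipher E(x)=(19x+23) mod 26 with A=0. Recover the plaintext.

VOQKUTOTRV

The inverse of 19 mod 26 is 11, since 19·11=209≡1. Apply D(y)=11·(y−23) mod 26:
G(6): 11·(6−23)=-187≡21 → V
D(3): 11·(3−23)=-220≡14 → O
P(15): 11·(15−23)=-88≡16 → Q
F(5): 11·(5−23)=-198≡10 → K
N(13): 11·(13−23)=-110≡20 → U
U(20): 11·(20−23)=-33≡19 → T
D(3): 11·(3−23)=-220≡14 → O
U(20): 11·(20−23)=-33≡19 → T
I(8): 11·(8−23)=-165≡17 → R
G(6): 11·(6−23)=-187≡21 → V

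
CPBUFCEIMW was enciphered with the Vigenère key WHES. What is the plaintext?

GIXCJVAQQP

Repeat the key across the ciphertext: WHESWHESWH
C(2)−W(22): -20≡6 → G
P(15)−H(7): 8 → I
B(1)−E(4): -3≡23 → X
U(20)−S(18): 2 → C
F(5)−W(22): -17≡9 → J
C(2)−H(7): -5≡21 → V
E(4)−E(4): 0 → A
I(8)−S(18): -10≡16 → Q
M(12)−W(22): -10≡16 → Q
W(22)−H(7): 15 → P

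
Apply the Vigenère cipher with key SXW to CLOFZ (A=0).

Repeat the key across the message: SXWSX
C(2)+S(18): 20 → U
L(11)+X(23): 34≡8 → I
O(14)+W(22): 36≡10 → K
F(5)+S(18): 23 → X
Z(25)+X(23): 48≡22 → W

UIKXW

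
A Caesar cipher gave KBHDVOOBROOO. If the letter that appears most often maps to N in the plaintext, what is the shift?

1

The most frequent ciphertext letter is O (appears 5 times).
O is position 14; N is position 13.
Shift = 1.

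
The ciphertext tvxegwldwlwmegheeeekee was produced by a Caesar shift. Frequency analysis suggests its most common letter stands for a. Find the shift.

The most frequent ciphertext letter is e (appears 8 times).
e is position 4; a is position 0.
Shift = 4.

4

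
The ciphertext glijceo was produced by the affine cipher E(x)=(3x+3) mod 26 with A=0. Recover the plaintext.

The inverse of 3 mod 26 is 9, since 3·9=27≡1. Apply D(y)=9·(y−3) mod 26:
g(6): 9·(6−3)=27≡1 → b
l(11): 9·(11−3)=72≡20 → u
i(8): 9·(8−3)=45≡19 → t
j(9): 9·(9−3)=54≡2 → c
c(2): 9·(2−3)=-9≡17 → r
e(4): 9·(4−3)=9 → j
o(14): 9·(14−3)=99≡21 → v

butcrjv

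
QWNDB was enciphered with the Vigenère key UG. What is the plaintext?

Repeat the key across the ciphertext: UGUGU
Q(16)−U(20): -4≡22 → W
W(22)−G(6): 16 → Q
N(13)−U(20): -7≡19 → T
D(3)−G(6): -3≡23 → X
B(1)−U(20): -19≡7 → H

WQTXH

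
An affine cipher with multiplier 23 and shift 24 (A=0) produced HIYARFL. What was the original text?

The inverse of 23 mod 26 is 17, since 23·17=391≡1. Apply D(y)=17·(y−24) mod 26:
H(7): 17·(7−24)=-289≡23 → X
I(8): 17·(8−24)=-272≡14 → O
Y(24): 17·(24−24)=0 → A
A(0): 17·(0−24)=-408≡8 → I
R(17): 17·(17−24)=-119≡11 → L
F(5): 17·(5−24)=-323≡15 → P
L(11): 17·(11−24)=-221≡13 → N

XOAILPN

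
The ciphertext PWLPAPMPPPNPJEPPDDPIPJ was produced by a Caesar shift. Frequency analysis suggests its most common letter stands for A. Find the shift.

The most frequent ciphertext letter is P (appears 11 times).
P is position 15; A is position 0.
Shift = 15.

15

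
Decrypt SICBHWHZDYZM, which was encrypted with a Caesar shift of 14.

S(18): 18−14=4 → E
I(8): 8−14=-6≡20 → U
C(2): 2−14=-12≡14 → O
B(1): 1−14=-13≡13 → N
H(7): 7−14=-7≡19 → T
W(22): 22−14=8 → I
H(7): 7−14=-7≡19 → T
Z(25): 25−14=11 → L
D(3): 3−14=-11≡15 → P
Y(24): 24−14=10 → K
Z(25): 25−14=11 → L
M(12): 12−14=-2≡24 → Y

EUONTITLPKLY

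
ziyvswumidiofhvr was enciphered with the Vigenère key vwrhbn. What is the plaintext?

emhorjzqrwhbklek

Repeat the key across the ciphertext: vwrhbnvwrhbnvwrh
z(25)−v(21): 4 → e
i(8)−w(22): -14≡12 → m
y(24)−r(17): 7 → h
v(21)−h(7): 14 → o
s(18)−b(1): 17 → r
w(22)−n(13): 9 → j
u(20)−v(21): -1≡25 → z
m(12)−w(22): -10≡16 → q
i(8)−r(17): -9≡17 → r
d(3)−h(7): -4≡22 → w
i(8)−b(1): 7 → h
o(14)−n(13): 1 → b
f(5)−v(21): -16≡10 → k
h(7)−w(22): -15≡11 → l
v(21)−r(17): 4 → e
r(17)−h(7): 10 → k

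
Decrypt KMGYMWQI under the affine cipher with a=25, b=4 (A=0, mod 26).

USYGSIOW

The inverse of 25 mod 26 is 25, since 25·25=625≡1. Apply D(y)=25·(y−4) mod 26:
K(10): 25·(10−4)=150≡20 → U
M(12): 25·(12−4)=200≡18 → S
G(6): 25·(6−4)=50≡24 → Y
Y(24): 25·(24−4)=500≡6 → G
M(12): 25·(12−4)=200≡18 → S
W(22): 25·(22−4)=450≡8 → I
Q(16): 25·(16−4)=300≡14 → O
I(8): 25·(8−4)=100≡22 → W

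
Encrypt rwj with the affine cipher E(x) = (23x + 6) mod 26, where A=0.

r(17): 23·17+6=397≡7 → h
w(22): 23·22+6=512≡18 → s
j(9): 23·9+6=213≡5 → f

hsf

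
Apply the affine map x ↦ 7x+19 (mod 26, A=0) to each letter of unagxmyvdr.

u(20): 7·20+19=159≡3 → d
n(13): 7·13+19=110≡6 → g
a(0): 7·0+19=19 → t
g(6): 7·6+19=61≡9 → j
x(23): 7·23+19=180≡24 → y
m(12): 7·12+19=103≡25 → z
y(24): 7·24+19=187≡5 → f
v(21): 7·21+19=166≡10 → k
d(3): 7·3+19=40≡14 → o
r(17): 7·17+19=138≡8 → i

dgtjyzfkoi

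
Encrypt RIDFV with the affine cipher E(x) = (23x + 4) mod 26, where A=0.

FGVPT

R(17): 23·17+4=395≡5 → F
I(8): 23·8+4=188≡6 → G
D(3): 23·3+4=73≡21 → V
F(5): 23·5+4=119≡15 → P
V(21): 23·21+4=487≡19 → T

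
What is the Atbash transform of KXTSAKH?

PCGHZPS

K(10) → P(15)
X(23) → C(2)
T(19) → G(6)
S(18) → H(7)
A(0) → Z(25)
K(10) → P(15)
H(7) → S(18)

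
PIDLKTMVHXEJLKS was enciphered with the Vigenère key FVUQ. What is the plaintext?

Repeat the key across the ciphertext: FVUQFVUQFVUQFVU
P(15)−F(5): 10 → K
I(8)−V(21): -13≡13 → N
D(3)−U(20): -17≡9 → J
L(11)−Q(16): -5≡21 → V
K(10)−F(5): 5 → F
T(19)−V(21): -2≡24 → Y
M(12)−U(20): -8≡18 → S
V(21)−Q(16): 5 → F
H(7)−F(5): 2 → C
X(23)−V(21): 2 → C
E(4)−U(20): -16≡10 → K
J(9)−Q(16): -7≡19 → T
L(11)−F(5): 6 → G
K(10)−V(21): -11≡15 → P
S(18)−U(20): -2≡24 → Y

KNJVFYSFCCKTGPY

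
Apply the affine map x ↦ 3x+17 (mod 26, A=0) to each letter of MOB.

BHU

M(12): 3·12+17=53≡1 → B
O(14): 3·14+17=59≡7 → H
B(1): 3·1+17=20 → U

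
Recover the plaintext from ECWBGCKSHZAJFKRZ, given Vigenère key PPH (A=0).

PNPMRVVDAKLCQVKK

Repeat the key across the ciphertext: PPHPPHPPHPPHPPHP
E(4)−P(15): -11≡15 → P
C(2)−P(15): -13≡13 → N
W(22)−H(7): 15 → P
B(1)−P(15): -14≡12 → M
G(6)−P(15): -9≡17 → R
C(2)−H(7): -5≡21 → V
K(10)−P(15): -5≡21 → V
S(18)−P(15): 3 → D
H(7)−H(7): 0 → A
Z(25)−P(15): 10 → K
A(0)−P(15): -15≡11 → L
J(9)−H(7): 2 → C
F(5)−P(15): -10≡16 → Q
K(10)−P(15): -5≡21 → V
R(17)−H(7): 10 → K
Z(25)−P(15): 10 → K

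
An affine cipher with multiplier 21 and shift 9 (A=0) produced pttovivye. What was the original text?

The inverse of 21 mod 26 is 5, since 21·5=105≡1. Apply D(y)=5·(y−9) mod 26:
p(15): 5·(15−9)=30≡4 → e
t(19): 5·(19−9)=50≡24 → y
t(19): 5·(19−9)=50≡24 → y
o(14): 5·(14−9)=25 → z
v(21): 5·(21−9)=60≡8 → i
i(8): 5·(8−9)=-5≡21 → v
v(21): 5·(21−9)=60≡8 → i
y(24): 5·(24−9)=75≡23 → x
e(4): 5·(4−9)=-25≡1 → b

eyyzivixb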